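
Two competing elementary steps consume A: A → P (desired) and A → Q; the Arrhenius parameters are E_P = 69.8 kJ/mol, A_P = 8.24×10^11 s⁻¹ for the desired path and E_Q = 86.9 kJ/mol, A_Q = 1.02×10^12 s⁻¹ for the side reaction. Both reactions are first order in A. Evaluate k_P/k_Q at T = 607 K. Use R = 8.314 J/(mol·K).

23.9

With equal orders, S_{P/Q} = k_P/k_Q = (A_P/A_Q)·exp[(E_Q−E_P)/(RT)].
(E_Q−E_P)/(RT) = (86.9−69.8)×10³/(8.314×607) = 17100/5047 = 3.388.
k_P/k_Q = (8.24×10^11/1.02×10^12)·exp(3.388) = 0.8078 × 29.62 = 23.9.
Since E_P < E_Q, lowering the temperature improves selectivity toward P.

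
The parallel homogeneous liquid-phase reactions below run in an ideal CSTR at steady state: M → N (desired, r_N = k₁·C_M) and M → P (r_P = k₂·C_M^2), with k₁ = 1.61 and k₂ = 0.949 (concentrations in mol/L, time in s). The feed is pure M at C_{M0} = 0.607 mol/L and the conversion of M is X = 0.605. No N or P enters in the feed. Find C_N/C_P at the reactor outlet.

7.08

Exit C_M = C_{M0}(1−X) = 0.607×0.395 = 0.2398 mol/L.
A CSTR operates uniformly at the exit composition, giving r_N = 0.3860 and r_P = 0.05456 (each k·C_M^n at C_M = 0.2398).
Overall selectivity = C_N/C_P = r_Nτ/(r_Pτ) = r_N/r_P = 7.08.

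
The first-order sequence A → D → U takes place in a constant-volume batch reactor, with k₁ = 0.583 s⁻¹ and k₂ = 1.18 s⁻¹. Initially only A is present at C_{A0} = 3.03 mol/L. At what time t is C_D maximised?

1.18 s

Setting dC_D/dt = 0 gives t_opt = ln(k₂/k₁)/(k₂−k₁).
= ln(1.18/0.583)/(1.18−0.583) = ln(2.024)/0.5970 = 0.7051/0.5970 = 1.18 s.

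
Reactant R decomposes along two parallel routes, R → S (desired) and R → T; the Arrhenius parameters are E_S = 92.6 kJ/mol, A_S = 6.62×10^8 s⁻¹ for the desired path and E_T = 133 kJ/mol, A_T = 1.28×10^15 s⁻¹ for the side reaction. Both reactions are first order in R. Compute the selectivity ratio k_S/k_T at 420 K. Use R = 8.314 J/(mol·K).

0.0547

k_S/k_T = (A_S/A_T)·exp[−(E_S−E_T)/(RT)] = (A_S/A_T)·exp[(E_T−E_S)/(RT)].
(E_T−E_S)/(RT) = (133−92.6)×10³/(8.314×420) = 40400/3492 = 11.57.
k_S/k_T = (6.62×10^8/1.28×10^15)·exp(11.57) = 5.172×10^-7 × 1.058×10^5 = 0.0547.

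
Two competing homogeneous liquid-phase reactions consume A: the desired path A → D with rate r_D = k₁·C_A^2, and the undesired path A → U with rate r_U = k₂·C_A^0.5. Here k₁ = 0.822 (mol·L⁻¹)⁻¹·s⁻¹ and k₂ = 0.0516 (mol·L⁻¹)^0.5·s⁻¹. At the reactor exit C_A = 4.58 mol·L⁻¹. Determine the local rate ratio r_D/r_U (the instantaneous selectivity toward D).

S_{D/U} = r_D/r_U = (k₁·C_A^2)/(k₂·C_A^0.5) = (k₁/k₂)·C_A^1.5.
= (0.822×4.580^2) / (0.0516×4.580^0.5) = 17.24/0.1104 = 156.

156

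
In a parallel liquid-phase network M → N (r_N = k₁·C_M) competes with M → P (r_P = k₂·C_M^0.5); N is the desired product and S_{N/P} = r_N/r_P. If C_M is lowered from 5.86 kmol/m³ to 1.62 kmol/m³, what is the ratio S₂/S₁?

S_{N/P} = (k₁/k₂)·C_M^0.5, so S₂/S₁ = (C_{M,2}/C_{M,1})^0.5.
= (1.62/5.86)^0.5 = (0.2765)^0.5 = 0.526.
Selectivity toward N falls as C_M falls — high-concentration operation is favoured.

0.526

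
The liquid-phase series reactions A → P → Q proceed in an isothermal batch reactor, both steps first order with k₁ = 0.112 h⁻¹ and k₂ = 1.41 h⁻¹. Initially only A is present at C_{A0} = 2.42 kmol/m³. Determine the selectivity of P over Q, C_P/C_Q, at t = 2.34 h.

0.378

For first-order series with pure A initially, C_P(t) = k₁C_{A0}/(k₂−k₁)·(e^(−k₁t) − e^(−k₂t)).
e^(−k₁t) = e^(−0.112×2.34) = e^(−0.2621) = 0.7694; e^(−k₂t) = e^(−3.299) = 0.03691.
C_P = 0.112×2.42/(1.41−0.112) × (0.7694−0.03691) = 0.2088×0.7325 = 0.1530 kmol/m³.
C_A = C_{A0}e^(−k₁t) = 1.862 kmol/m³, so C_Q = C_{A0}−C_A−C_P = 0.4050 kmol/m³; C_P/C_Q = 0.378.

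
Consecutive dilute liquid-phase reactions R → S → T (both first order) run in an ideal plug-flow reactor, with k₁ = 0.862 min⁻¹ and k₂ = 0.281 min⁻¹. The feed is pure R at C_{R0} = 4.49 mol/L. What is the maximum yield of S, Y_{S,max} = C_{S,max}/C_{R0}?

0.582

Evaluating C_S at τ_opt = ln(k₂/k₁)/(k₂−k₁) gives C_{S,max}/C_{R0} = (k₁/k₂)^[k₂/(k₂−k₁)].
= (0.862/0.281)^(0.281/(0.281−0.862)) = (3.068)^(-0.4836) = 0.5815.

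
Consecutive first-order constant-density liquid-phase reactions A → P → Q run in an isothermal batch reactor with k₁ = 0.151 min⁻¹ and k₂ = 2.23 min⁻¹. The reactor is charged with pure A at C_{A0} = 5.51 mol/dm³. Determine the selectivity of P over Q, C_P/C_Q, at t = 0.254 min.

3.20

The intermediate concentration in a first-order A→B→C sequence is C_P = k₁C_{A0}(e^(−k₁t) − e^(−k₂t))/(k₂−k₁).
e^(−k₁t) = e^(−0.151×0.254) = e^(−0.03835) = 0.9624; e^(−k₂t) = e^(−0.5664) = 0.5676.
C_P = 0.151×5.51/(2.23−0.151) × (0.9624−0.5676) = 0.4002×0.3948 = 0.1580 mol/dm³.
C_A = C_{A0}e^(−k₁t) = 5.303 mol/dm³, so C_Q = C_{A0}−C_A−C_P = 0.04932 mol/dm³; C_P/C_Q = 3.20.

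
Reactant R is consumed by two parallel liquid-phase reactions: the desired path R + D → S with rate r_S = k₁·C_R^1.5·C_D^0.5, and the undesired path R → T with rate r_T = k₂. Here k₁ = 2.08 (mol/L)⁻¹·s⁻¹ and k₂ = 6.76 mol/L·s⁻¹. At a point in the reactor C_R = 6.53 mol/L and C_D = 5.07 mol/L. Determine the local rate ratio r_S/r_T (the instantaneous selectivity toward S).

11.6

S_{S/T} = r_S/r_T = (k₁·C_R^1.5·C_D^0.5)/(k₂) = (k₁/k₂)·C_R^1.5·C_D^0.5.
= (2.08×6.530^1.5×5.070^0.5) / (6.76) = 78.15/6.760 = 11.6.
Since the desired path is higher order in R, keeping C_R high (PFR or concentrated feed) favours S.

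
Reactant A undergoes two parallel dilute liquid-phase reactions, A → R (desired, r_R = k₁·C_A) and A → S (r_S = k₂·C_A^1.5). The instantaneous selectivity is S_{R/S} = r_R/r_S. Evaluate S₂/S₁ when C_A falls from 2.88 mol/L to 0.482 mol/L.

2.44

S_{R/S} = (k₁/k₂)·C_A^-0.5, so S₂/S₁ = (C_{A,2}/C_{A,1})^-0.5.
= (0.482/2.88)^(-0.5) = (0.1674)^(-0.5) = 2.44.
Selectivity toward R rises as C_A falls — low-concentration operation is favoured.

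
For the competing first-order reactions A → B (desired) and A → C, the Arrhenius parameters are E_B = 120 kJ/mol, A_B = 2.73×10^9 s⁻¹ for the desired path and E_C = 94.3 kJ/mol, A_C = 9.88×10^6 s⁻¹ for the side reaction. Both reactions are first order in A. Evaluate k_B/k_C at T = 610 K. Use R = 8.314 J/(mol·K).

k_B/k_C = (A_B/A_C)·exp[−(E_B−E_C)/(RT)] = (A_B/A_C)·exp[(E_C−E_B)/(RT)].
(E_C−E_B)/(RT) = (94.3−120)×10³/(8.314×610) = -25700/5072 = -5.067.
k_B/k_C = (2.73×10^9/9.88×10^6)·exp(-5.067) = 276.3 × 0.006298 = 1.74.

1.74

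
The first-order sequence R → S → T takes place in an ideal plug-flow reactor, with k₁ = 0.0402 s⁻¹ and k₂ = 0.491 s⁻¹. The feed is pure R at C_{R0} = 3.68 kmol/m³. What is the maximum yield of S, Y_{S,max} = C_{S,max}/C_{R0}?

Evaluating C_S at τ_opt = ln(k₂/k₁)/(k₂−k₁) gives C_{S,max}/C_{R0} = (k₁/k₂)^[k₂/(k₂−k₁)].
= (0.0402/0.491)^(0.491/(0.491−0.0402)) = (0.08187)^(1.089) = 0.06550.

0.0655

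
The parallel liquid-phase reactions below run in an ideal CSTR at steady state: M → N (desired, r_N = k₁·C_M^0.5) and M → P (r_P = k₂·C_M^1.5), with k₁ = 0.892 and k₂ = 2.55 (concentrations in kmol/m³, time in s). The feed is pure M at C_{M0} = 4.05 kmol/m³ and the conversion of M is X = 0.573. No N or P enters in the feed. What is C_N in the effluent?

0.390 kmol/m³

Exit C_M = C_{M0}(1−X) = 4.05×0.427 = 1.729 kmol/m³.
In a CSTR the entire volume is at exit conditions, so r_N = 0.892×1.729^0.5 = 1.173 and r_P = 2.55×1.729^1.5 = 5.799.
Fraction of consumed M going to N: r_N/(r_N+r_P) = 0.1682.
C_N = 0.1682·C_{M0}·X = 0.1682×4.05×0.573 = 0.390 kmol/m³.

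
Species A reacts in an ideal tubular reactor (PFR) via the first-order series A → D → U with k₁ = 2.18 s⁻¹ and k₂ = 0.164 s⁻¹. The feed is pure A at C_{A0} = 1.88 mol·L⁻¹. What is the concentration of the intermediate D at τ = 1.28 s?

1.52 mol·L⁻¹

The intermediate concentration in a first-order A→B→C sequence is C_D = k₁C_{A0}(e^(−k₁τ) − e^(−k₂τ))/(k₂−k₁).
e^(−k₁τ) = e^(−2.18×1.28) = e^(−2.790) = 0.06140; e^(−k₂τ) = e^(−0.2099) = 0.8106.
C_D = 2.18×1.88/(0.164−2.18) × (0.06140−0.8106) = (-2.033)×(-0.7493) = 1.523 mol·L⁻¹.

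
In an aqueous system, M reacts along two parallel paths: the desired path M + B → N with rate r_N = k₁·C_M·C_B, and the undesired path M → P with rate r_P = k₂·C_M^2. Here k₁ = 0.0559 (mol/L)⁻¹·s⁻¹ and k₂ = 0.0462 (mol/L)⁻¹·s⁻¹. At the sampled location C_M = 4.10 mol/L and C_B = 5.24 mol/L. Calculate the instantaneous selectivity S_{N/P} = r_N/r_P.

1.55

S_{N/P} = r_N/r_P = (k₁·C_M·C_B)/(k₂·C_M^2) = (k₁/k₂)·C_M⁻¹·C_B.
= (0.0559×4.100×5.240) / (0.0462×4.100^2) = 1.201/0.7766 = 1.55.
The undesired path is higher order in M, so low C_M (CSTR or dilute feed) favours N.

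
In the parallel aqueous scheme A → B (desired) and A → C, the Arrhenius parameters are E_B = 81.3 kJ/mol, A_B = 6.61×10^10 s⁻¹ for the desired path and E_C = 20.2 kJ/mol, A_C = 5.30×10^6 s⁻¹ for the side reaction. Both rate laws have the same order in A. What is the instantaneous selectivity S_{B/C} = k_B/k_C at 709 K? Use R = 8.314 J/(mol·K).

0.393

k_B/k_C = (A_B/A_C)·exp[−(E_B−E_C)/(RT)] = (A_B/A_C)·exp[(E_C−E_B)/(RT)].
(E_C−E_B)/(RT) = (20.2−81.3)×10³/(8.314×709) = -61100/5895 = -10.37.
k_B/k_C = (6.61×10^10/5.30×10^6)·exp(-10.37) = 12472 × 3.150×10^-5 = 0.393.
Since E_B > E_C, raising the temperature improves selectivity toward B.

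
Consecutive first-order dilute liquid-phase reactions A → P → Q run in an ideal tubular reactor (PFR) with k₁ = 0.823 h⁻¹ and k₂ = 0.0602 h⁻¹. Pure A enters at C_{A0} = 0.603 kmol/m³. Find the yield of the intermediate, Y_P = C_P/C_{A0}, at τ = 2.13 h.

0.762

The intermediate concentration in a first-order A→B→C sequence is C_P = k₁C_{A0}(e^(−k₁τ) − e^(−k₂τ))/(k₂−k₁).
e^(−k₁τ) = e^(−0.823×2.13) = e^(−1.753) = 0.1733; e^(−k₂τ) = e^(−0.1282) = 0.8797.
C_P = 0.823×0.603/(0.0602−0.823) × (0.1733−0.8797) = (-0.6506)×(-0.7064) = 0.4596 kmol/m³.
Y_P = C_P/C_{A0} = 0.4596/0.603 = 0.762.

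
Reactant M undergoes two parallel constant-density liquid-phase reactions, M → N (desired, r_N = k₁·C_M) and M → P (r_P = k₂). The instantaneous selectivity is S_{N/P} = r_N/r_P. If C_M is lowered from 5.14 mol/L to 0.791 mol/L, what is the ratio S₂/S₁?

S_{N/P} = (k₁/k₂)·C_M, so S₂/S₁ = (C_{M,2}/C_{M,1}).
= 0.791/5.14 = 0.154.
Selectivity toward N falls as C_M falls — high-concentration operation is favoured.

0.154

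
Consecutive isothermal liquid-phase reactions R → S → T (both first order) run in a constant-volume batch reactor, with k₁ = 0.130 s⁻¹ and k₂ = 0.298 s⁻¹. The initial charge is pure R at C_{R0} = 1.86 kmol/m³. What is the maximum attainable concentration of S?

0.427 kmol/m³

For a first-order series the maximum intermediate yield is C_{S,max}/C_{R0} = (k₁/k₂)^[k₂/(k₂−k₁)].
= (0.130/0.298)^(0.298/(0.298−0.130)) = (0.4362)^(1.774) = 0.2296.
C_{S,max} = 0.2296×1.86 = 0.427 kmol/m³.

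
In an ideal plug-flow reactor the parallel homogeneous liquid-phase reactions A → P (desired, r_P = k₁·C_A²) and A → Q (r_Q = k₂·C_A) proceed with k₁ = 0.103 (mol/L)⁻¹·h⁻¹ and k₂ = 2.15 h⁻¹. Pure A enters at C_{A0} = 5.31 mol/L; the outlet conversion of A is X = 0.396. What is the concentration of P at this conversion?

C_A = C_{A0}(1−X) = 3.207 mol/L.
Along a PFR/batch, dC_Q/dC_A = −r_Q/(r_P+r_Q) = −k₂/(k₂+k₁·C_A).
Integrating from C_{A0} to C_A: C_Q = (2.15/0.103)·ln[(2.15+0.103·5.31)/(2.15+0.103·3.21)] = 20.87·ln(2.697/2.480) = 1.747 mol/L.
Then C_P = (C_{A0}−C_A) − C_Q = 2.103 − 1.747 = 0.3553 mol/L.

0.355 mol/L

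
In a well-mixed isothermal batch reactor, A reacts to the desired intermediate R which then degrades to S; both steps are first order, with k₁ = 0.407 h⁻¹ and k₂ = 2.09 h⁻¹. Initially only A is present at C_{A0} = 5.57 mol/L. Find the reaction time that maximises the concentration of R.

0.972 h

The intermediate peaks when r₁ = r₂, i.e. k₁e^(−k₁t) = k₂e^(−k₂t), giving t_opt = ln(k₂/k₁)/(k₂−k₁).
= ln(2.09/0.407)/(2.09−0.407) = ln(5.135)/1.683 = 1.636/1.683 = 0.972 h.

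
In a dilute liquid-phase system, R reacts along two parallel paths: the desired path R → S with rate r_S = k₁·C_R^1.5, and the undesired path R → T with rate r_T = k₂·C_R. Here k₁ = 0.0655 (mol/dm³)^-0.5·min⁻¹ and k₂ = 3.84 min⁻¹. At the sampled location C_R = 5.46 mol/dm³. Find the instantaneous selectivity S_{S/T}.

0.0399

S_{S/T} = r_S/r_T = (k₁·C_R^1.5)/(k₂·C_R) = (k₁/k₂)·C_R^0.5.
= (0.0655×5.460^1.5) / (3.84×5.460) = 0.8357/20.97 = 0.0399.
Since the desired path is higher order in R, keeping C_R high (PFR or concentrated feed) favours S.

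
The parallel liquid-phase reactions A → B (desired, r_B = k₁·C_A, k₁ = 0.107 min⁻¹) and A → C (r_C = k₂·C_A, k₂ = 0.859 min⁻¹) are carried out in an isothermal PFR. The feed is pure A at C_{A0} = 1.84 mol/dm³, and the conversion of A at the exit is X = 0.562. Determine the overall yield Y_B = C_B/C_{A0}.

0.0623

C_A = C_{A0}(1−X) = 0.8059 mol/dm³.
Both paths are first order in A, so the instantaneous fraction to B is constant: dC_B/d(−C_A) = k₁/(k₁+k₂) = 0.1108.
C_B = 0.1108·(C_{A0}−C_A) = 0.1108×1.034 = 0.115 mol/dm³.
Y_B = C_B/C_{A0} = 0.1145/1.84 = 0.0623.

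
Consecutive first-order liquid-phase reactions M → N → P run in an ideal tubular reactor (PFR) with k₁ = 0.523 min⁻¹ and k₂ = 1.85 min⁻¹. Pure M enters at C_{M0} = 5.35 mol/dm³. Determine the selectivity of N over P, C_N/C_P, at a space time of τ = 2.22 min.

0.205

The intermediate concentration in a first-order A→B→C sequence is C_N = k₁C_{M0}(e^(−k₁τ) − e^(−k₂τ))/(k₂−k₁).
e^(−k₁τ) = e^(−0.523×2.22) = e^(−1.161) = 0.3132; e^(−k₂τ) = e^(−4.107) = 0.01646.
C_N = 0.523×5.35/(1.85−0.523) × (0.3132−0.01646) = 2.109×0.2967 = 0.6256 mol/dm³.
C_M = C_{M0}e^(−k₁τ) = 1.675 mol/dm³, so C_P = C_{M0}−C_M−C_N = 3.049 mol/dm³; C_N/C_P = 0.205.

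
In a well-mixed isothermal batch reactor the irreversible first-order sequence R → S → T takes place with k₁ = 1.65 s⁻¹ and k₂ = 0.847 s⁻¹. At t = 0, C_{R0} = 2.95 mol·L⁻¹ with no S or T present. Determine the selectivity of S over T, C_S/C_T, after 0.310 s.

Solving the coupled first-order balances gives C_S(t) = [k₁/(k₂−k₁)]·C_{R0}·(e^(−k₁t) − e^(−k₂t)).
e^(−k₁t) = e^(−1.65×0.310) = e^(−0.5115) = 0.5996; e^(−k₂t) = e^(−0.2626) = 0.7691.
C_S = 1.65×2.95/(0.847−1.65) × (0.5996−0.7691) = (-6.062)×(-0.1695) = 1.027 mol·L⁻¹.
C_R = C_{R0}e^(−k₁t) = 1.769 mol·L⁻¹, so C_T = C_{R0}−C_R−C_S = 0.1539 mol·L⁻¹; C_S/C_T = 6.68.

6.68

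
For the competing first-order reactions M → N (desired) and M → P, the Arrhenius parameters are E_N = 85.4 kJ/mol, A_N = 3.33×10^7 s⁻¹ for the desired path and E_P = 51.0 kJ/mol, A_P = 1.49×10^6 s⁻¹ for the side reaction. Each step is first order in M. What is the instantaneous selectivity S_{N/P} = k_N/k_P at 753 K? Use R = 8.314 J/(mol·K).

0.0918

Since both paths have the same order in M, the concentration cancels and S_{N/P} = k_N/k_P = (A_N/A_P)·exp[(E_P−E_N)/(RT)].
(E_P−E_N)/(RT) = (51.0−85.4)×10³/(8.314×753) = -34400/6260 = -5.495.
k_N/k_P = (3.33×10^7/1.49×10^6)·exp(-5.495) = 22.35 × 0.004108 = 0.0918.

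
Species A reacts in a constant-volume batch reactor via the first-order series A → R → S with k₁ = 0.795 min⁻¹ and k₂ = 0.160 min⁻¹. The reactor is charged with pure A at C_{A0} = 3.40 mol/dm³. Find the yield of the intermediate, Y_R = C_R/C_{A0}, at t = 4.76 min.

Solving the coupled first-order balances gives C_R(t) = [k₁/(k₂−k₁)]·C_{A0}·(e^(−k₁t) − e^(−k₂t)).
e^(−k₁t) = e^(−0.795×4.76) = e^(−3.784) = 0.02273; e^(−k₂t) = e^(−0.7616) = 0.4669.
C_R = 0.795×3.40/(0.160−0.795) × (0.02273−0.4669) = (-4.257)×(-0.4442) = 1.891 mol/dm³.
Y_R = C_R/C_{A0} = 1.891/3.40 = 0.556.

0.556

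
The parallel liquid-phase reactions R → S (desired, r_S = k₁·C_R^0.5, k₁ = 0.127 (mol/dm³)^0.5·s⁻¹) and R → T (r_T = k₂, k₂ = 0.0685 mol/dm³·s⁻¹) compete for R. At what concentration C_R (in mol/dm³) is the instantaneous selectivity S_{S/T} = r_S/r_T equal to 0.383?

S_{S/T} = (k₁/k₂)·C_R^0.5 ⇒ C_R = (S·k₂/k₁)^(2).
= (0.383×0.0685/0.127)^(2) = (0.2066)^(2) = 0.0427 mol/dm³.

0.0427 mol/dm³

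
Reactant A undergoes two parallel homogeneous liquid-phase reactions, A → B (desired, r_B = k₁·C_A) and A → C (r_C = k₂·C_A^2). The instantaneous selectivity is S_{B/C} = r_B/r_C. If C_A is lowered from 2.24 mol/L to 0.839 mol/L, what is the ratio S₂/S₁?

S_{B/C} = (k₁/k₂)·C_A⁻¹, so S₂/S₁ = (C_{A,2}/C_{A,1})⁻¹.
= 2.24/0.839 = 2.67.
Selectivity toward B rises as C_A falls — low-concentration operation is favoured.

2.67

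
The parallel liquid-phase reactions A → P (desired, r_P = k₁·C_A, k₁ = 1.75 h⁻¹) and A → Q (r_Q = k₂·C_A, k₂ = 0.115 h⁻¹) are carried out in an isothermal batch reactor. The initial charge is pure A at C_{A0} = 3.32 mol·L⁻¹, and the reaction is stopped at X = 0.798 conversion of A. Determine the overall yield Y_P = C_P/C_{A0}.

C_A = C_{A0}(1−X) = 0.6706 mol·L⁻¹.
Both paths are first order in A, so the instantaneous fraction to P is constant: dC_P/d(−C_A) = k₁/(k₁+k₂) = 0.9383.
C_P = 0.9383·(C_{A0}−C_A) = 0.9383×2.649 = 2.49 mol·L⁻¹.
Y_P = C_P/C_{A0} = 2.486/3.32 = 0.749.

0.749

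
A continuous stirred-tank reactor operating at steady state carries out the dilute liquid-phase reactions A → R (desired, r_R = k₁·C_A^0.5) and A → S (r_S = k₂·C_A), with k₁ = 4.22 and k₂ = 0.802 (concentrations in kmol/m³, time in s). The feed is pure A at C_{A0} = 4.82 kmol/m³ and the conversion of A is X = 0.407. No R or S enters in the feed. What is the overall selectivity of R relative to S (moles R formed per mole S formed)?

3.11

Exit C_A = C_{A0}(1−X) = 4.82×0.593 = 2.858 kmol/m³.
In a CSTR the entire volume is at exit conditions, so r_R = 4.22×2.858^0.5 = 7.134 and r_S = 0.802×2.858 = 2.292.
Overall selectivity = C_R/C_S = r_Rτ/(r_Sτ) = r_R/r_S = 3.11.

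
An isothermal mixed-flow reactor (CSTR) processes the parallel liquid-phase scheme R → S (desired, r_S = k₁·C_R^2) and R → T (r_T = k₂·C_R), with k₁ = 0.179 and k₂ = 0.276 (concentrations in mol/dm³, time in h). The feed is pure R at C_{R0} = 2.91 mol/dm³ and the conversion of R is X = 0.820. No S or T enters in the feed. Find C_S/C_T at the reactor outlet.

Exit C_R = C_{R0}(1−X) = 2.91×0.180 = 0.5238 mol/dm³.
In a CSTR the entire volume is at exit conditions, so r_S = 0.179×0.5238^2 = 0.04911 and r_T = 0.276×0.5238 = 0.1446.
Overall selectivity = C_S/C_T = r_Sτ/(r_Tτ) = r_S/r_T = 0.340.

0.340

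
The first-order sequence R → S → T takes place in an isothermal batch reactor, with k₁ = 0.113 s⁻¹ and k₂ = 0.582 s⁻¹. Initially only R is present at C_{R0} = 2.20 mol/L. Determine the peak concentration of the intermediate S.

For a first-order series the maximum intermediate yield is C_{S,max}/C_{R0} = (k₁/k₂)^[k₂/(k₂−k₁)].
= (0.113/0.582)^(0.582/(0.582−0.113)) = (0.1942)^(1.241) = 0.1308.
C_{S,max} = 0.1308×2.20 = 0.288 mol/L.

0.288 mol/L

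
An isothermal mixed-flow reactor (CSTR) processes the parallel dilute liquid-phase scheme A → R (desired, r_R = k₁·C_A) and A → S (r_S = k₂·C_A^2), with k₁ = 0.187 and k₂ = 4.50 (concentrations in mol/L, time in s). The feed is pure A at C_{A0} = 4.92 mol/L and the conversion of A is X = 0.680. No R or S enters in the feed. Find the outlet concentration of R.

0.0860 mol/L

Exit C_A = C_{A0}(1−X) = 4.92×0.320 = 1.574 mol/L.
In a CSTR the entire volume is at exit conditions, so r_R = 0.187×1.574 = 0.2944 and r_S = 4.50×1.574^2 = 11.15.
Fraction of consumed A going to R: r_R/(r_R+r_S) = 0.02572.
C_R = 0.02572·C_{A0}·X = 0.02572×4.92×0.680 = 0.0860 mol/L.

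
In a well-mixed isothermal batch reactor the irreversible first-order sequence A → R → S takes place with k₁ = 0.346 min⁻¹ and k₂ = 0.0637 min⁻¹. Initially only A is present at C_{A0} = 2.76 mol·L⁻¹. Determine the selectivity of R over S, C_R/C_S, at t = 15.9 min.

For first-order series with pure A initially, C_R(t) = k₁C_{A0}/(k₂−k₁)·(e^(−k₁t) − e^(−k₂t)).
e^(−k₁t) = e^(−0.346×15.9) = e^(−5.501) = 0.004081; e^(−k₂t) = e^(−1.013) = 0.3632.
C_R = 0.346×2.76/(0.0637−0.346) × (0.004081−0.3632) = (-3.383)×(-0.3591) = 1.215 mol·L⁻¹.
C_A = C_{A0}e^(−k₁t) = 0.01126 mol·L⁻¹, so C_S = C_{A0}−C_A−C_R = 1.534 mol·L⁻¹; C_R/C_S = 0.792.

0.792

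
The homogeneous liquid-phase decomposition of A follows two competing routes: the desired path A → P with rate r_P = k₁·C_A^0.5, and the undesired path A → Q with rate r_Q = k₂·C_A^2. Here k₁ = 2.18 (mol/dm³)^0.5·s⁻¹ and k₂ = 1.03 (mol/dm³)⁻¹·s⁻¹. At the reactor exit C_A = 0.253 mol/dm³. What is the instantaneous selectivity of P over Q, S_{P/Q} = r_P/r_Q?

S_{P/Q} = r_P/r_Q = (k₁·C_A^0.5)/(k₂·C_A^2) = (k₁/k₂)·C_A^-1.5.
= (2.18×0.2530^0.5) / (1.03×0.2530^2) = 1.097/0.06593 = 16.6.
The undesired path is higher order in A, so low C_A (CSTR or dilute feed) favours P.

16.6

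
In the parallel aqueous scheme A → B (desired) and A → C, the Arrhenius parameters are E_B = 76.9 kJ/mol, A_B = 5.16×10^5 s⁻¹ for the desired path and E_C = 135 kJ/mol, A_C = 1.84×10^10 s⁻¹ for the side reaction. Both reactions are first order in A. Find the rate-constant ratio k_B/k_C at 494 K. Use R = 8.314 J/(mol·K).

39.0

With equal orders, S_{B/C} = k_B/k_C = (A_B/A_C)·exp[(E_C−E_B)/(RT)].
(E_C−E_B)/(RT) = (135−76.9)×10³/(8.314×494) = 58100/4107 = 14.15.
k_B/k_C = (5.16×10^5/1.84×10^10)·exp(14.15) = 2.804×10^-5 × 1.392×10^6 = 39.0.
Since E_B < E_C, lowering the temperature improves selectivity toward B.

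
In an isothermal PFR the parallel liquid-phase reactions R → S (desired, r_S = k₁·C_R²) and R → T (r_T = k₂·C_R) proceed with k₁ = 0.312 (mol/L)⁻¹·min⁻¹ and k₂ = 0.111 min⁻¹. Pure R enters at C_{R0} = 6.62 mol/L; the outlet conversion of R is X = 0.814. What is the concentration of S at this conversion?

C_R = C_{R0}(1−X) = 1.231 mol/L.
Along a PFR/batch, dC_T/dC_R = −r_T/(r_S+r_T) = −k₂/(k₂+k₁·C_R).
Integrating from C_{R0} to C_R: C_T = (0.111/0.312)·ln[(0.111+0.312·6.62)/(0.111+0.312·1.23)] = 0.3558·ln(2.176/0.4952) = 0.5267 mol/L.
Then C_S = (C_{R0}−C_R) − C_T = 5.389 − 0.5267 = 4.862 mol/L.

4.86 mol/L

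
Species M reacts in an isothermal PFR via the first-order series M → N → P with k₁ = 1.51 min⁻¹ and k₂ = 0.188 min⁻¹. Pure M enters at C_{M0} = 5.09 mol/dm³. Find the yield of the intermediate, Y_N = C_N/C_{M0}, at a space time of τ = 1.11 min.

0.713

The intermediate concentration in a first-order A→B→C sequence is C_N = k₁C_{M0}(e^(−k₁τ) − e^(−k₂τ))/(k₂−k₁).
e^(−k₁τ) = e^(−1.51×1.11) = e^(−1.676) = 0.1871; e^(−k₂τ) = e^(−0.2087) = 0.8117.
C_N = 1.51×5.09/(0.188−1.51) × (0.1871−0.8117) = (-5.814)×(-0.6246) = 3.631 mol/dm³.
Y_N = C_N/C_{M0} = 3.631/5.09 = 0.713.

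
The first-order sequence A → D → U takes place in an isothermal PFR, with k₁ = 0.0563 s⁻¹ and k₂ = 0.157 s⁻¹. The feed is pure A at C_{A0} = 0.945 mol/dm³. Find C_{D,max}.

For a first-order series the maximum intermediate yield is C_{D,max}/C_{A0} = (k₁/k₂)^[k₂/(k₂−k₁)].
= (0.0563/0.157)^(0.157/(0.157−0.0563)) = (0.3586)^(1.559) = 0.2021.
C_{D,max} = 0.2021×0.945 = 0.191 mol/dm³.

0.191 mol/dm³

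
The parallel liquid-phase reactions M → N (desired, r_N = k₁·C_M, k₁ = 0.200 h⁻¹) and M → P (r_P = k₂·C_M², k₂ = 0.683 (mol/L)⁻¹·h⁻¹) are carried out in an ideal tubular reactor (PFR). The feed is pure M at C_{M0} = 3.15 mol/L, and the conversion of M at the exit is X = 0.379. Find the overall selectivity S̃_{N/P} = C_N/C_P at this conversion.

0.117

C_M = C_{M0}(1−X) = 1.956 mol/L.
Along a PFR/batch, dC_N/dC_M = −r_N/(r_N+r_P) = −k₁/(k₁+k₂·C_M).
Integrating from C_{M0} to C_M: C_N = (0.200/0.683)·ln[(0.200+0.683·3.15)/(0.200+0.683·1.96)] = 0.2928·ln(2.351/1.536) = 0.1247 mol/L.
C_P = (C_{M0}−C_M)−C_N = 1.069 mol/L; S̃_{N/P} = 0.1247/1.069 = 0.117.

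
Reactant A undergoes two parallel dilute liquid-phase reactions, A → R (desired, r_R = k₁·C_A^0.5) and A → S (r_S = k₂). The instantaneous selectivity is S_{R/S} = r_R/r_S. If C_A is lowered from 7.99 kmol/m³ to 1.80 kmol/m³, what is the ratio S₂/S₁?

S_{R/S} = (k₁/k₂)·C_A^0.5, so S₂/S₁ = (C_{A,2}/C_{A,1})^0.5.
= (1.80/7.99)^0.5 = (0.2253)^0.5 = 0.475.

0.475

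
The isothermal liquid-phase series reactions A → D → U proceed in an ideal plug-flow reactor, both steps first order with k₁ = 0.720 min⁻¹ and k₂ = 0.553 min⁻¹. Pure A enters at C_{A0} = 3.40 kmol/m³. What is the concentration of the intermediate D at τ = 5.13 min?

For first-order series with pure A initially, C_D(τ) = k₁C_{A0}/(k₂−k₁)·(e^(−k₁τ) − e^(−k₂τ)).
e^(−k₁τ) = e^(−0.720×5.13) = e^(−3.694) = 0.02488; e^(−k₂τ) = e^(−2.837) = 0.05861.
C_D = 0.720×3.40/(0.553−0.720) × (0.02488−0.05861) = (-14.66)×(-0.03373) = 0.4944 kmol/m³.

0.494 kmol/m³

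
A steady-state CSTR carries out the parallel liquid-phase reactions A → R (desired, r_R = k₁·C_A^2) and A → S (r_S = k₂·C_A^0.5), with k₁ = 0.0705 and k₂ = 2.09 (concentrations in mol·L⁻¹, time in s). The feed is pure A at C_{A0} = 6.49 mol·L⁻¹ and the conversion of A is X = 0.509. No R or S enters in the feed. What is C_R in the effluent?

0.532 mol·L⁻¹

Exit C_A = C_{A0}(1−X) = 6.49×0.491 = 3.187 mol·L⁻¹.
A CSTR operates uniformly at the exit composition, giving r_R = 0.7159 and r_S = 3.731 (each k·C_A^n at C_A = 3.187).
Fraction of consumed A going to R: r_R/(r_R+r_S) = 0.1610.
C_R = 0.1610·C_{A0}·X = 0.1610×6.49×0.509 = 0.532 mol·L⁻¹.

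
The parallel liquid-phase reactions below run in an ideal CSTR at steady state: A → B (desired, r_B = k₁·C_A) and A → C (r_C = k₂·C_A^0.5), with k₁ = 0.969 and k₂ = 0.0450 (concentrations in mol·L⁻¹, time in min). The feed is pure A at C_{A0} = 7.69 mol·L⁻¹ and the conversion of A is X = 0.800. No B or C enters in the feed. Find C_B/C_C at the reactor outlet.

26.7

Exit C_A = C_{A0}(1−X) = 7.69×0.200 = 1.538 mol·L⁻¹.
A CSTR operates uniformly at the exit composition, giving r_B = 1.490 and r_C = 0.05581 (each k·C_A^n at C_A = 1.538).
Overall selectivity = C_B/C_C = r_Bτ/(r_Cτ) = r_B/r_C = 26.7.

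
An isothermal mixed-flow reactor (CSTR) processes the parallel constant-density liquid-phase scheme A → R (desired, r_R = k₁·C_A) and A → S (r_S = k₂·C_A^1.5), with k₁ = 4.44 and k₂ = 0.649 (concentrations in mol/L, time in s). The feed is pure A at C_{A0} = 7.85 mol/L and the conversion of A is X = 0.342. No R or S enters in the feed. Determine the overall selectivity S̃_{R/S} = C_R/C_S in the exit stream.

Exit C_A = C_{A0}(1−X) = 7.85×0.658 = 5.165 mol/L.
A CSTR operates uniformly at the exit composition, giving r_R = 22.93 and r_S = 7.619 (each k·C_A^n at C_A = 5.165).
Overall selectivity = C_R/C_S = r_Rτ/(r_Sτ) = r_R/r_S = 3.01.

3.01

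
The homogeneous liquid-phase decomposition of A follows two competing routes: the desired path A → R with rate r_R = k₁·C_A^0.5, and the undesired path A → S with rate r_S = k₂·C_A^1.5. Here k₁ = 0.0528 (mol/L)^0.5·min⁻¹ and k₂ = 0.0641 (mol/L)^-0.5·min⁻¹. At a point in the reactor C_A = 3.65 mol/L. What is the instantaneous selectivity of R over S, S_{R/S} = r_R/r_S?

0.226

S_{R/S} = r_R/r_S = (k₁·C_A^0.5)/(k₂·C_A^1.5) = (k₁/k₂)·C_A⁻¹.
= (0.0528×3.650^0.5) / (0.0641×3.650^1.5) = 0.1009/0.4470 = 0.226.
The undesired path is higher order in A, so low C_A (CSTR or dilute feed) favours R.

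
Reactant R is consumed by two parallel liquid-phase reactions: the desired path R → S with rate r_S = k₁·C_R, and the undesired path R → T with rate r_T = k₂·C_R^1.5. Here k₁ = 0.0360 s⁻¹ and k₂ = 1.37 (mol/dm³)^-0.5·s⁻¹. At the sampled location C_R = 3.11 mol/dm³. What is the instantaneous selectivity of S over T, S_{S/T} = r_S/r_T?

0.0149

S_{S/T} = r_S/r_T = (k₁·C_R)/(k₂·C_R^1.5) = (k₁/k₂)·C_R^-0.5.
= (0.0360×3.110) / (1.37×3.110^1.5) = 0.1120/7.514 = 0.0149.
The undesired path is higher order in R, so low C_R (CSTR or dilute feed) favours S.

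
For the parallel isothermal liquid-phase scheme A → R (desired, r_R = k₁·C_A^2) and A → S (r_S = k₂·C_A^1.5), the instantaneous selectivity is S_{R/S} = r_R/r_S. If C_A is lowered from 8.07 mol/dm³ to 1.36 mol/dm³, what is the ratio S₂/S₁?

S_{R/S} = (k₁/k₂)·C_A^0.5, so S₂/S₁ = (C_{A,2}/C_{A,1})^0.5.
= (1.36/8.07)^0.5 = (0.1685)^0.5 = 0.411.

0.411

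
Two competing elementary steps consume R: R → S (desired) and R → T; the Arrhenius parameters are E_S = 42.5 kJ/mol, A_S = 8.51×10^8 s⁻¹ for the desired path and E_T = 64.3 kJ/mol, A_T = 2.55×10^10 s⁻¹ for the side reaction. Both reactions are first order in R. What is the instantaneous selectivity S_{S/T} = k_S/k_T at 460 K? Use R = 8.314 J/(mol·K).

9.98

With equal orders, S_{S/T} = k_S/k_T = (A_S/A_T)·exp[(E_T−E_S)/(RT)].
(E_T−E_S)/(RT) = (64.3−42.5)×10³/(8.314×460) = 21800/3824 = 5.700.
k_S/k_T = (8.51×10^8/2.55×10^10)·exp(5.700) = 0.03337 × 298.9 = 9.98.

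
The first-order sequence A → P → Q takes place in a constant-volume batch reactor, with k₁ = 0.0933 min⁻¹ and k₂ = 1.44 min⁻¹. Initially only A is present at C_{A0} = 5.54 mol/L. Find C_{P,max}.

Evaluating C_P at t_opt = ln(k₂/k₁)/(k₂−k₁) gives C_{P,max}/C_{A0} = (k₁/k₂)^[k₂/(k₂−k₁)].
= (0.0933/1.44)^(1.44/(1.44−0.0933)) = (0.06479)^(1.069) = 0.05360.
C_{P,max} = 0.05360×5.54 = 0.297 mol/L.

0.297 mol/L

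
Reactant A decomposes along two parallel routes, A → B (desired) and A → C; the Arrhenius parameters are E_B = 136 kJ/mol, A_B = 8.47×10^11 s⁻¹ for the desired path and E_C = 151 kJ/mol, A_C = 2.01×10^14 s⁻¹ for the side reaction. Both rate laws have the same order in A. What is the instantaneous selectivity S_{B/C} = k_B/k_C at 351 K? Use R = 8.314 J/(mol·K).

With equal orders, S_{B/C} = k_B/k_C = (A_B/A_C)·exp[(E_C−E_B)/(RT)].
(E_C−E_B)/(RT) = (151−136)×10³/(8.314×351) = 15000/2918 = 5.140.
k_B/k_C = (8.47×10^11/2.01×10^14)·exp(5.140) = 0.004214 × 170.7 = 0.719.

0.719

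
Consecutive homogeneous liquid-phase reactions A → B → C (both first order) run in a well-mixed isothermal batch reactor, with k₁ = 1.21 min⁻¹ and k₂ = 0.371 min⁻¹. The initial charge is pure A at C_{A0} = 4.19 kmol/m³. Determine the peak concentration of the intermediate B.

At the optimum, C_{B,max}/C_{A0} = (k₁/k₂)^[k₂/(k₂−k₁)].
= (1.21/0.371)^(0.371/(0.371−1.21)) = (3.261)^(-0.4422) = 0.5929.
C_{B,max} = 0.5929×4.19 = 2.48 kmol/m³.

2.48 kmol/m³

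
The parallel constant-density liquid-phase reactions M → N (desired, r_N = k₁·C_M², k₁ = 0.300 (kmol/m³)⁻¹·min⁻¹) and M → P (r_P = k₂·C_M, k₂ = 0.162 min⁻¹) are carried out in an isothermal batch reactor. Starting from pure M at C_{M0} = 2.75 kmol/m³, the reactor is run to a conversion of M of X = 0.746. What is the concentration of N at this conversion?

1.52 kmol/m³

C_M = C_{M0}(1−X) = 0.6985 kmol/m³.
Along a PFR/batch, dC_P/dC_M = −r_P/(r_N+r_P) = −k₂/(k₂+k₁·C_M).
Integrating from C_{M0} to C_M: C_P = (0.162/0.300)·ln[(0.162+0.300·2.75)/(0.162+0.300·0.699)] = 0.5400·ln(0.9870/0.3715) = 0.5276 kmol/m³.
Then C_N = (C_{M0}−C_M) − C_P = 2.051 − 0.5276 = 1.524 kmol/m³.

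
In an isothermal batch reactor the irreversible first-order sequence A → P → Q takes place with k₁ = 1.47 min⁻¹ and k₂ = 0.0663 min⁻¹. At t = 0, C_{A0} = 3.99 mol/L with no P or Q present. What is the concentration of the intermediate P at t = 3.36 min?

3.31 mol/L

For first-order series with pure A initially, C_P(t) = k₁C_{A0}/(k₂−k₁)·(e^(−k₁t) − e^(−k₂t)).
e^(−k₁t) = e^(−1.47×3.36) = e^(−4.939) = 0.007160; e^(−k₂t) = e^(−0.2228) = 0.8003.
C_P = 1.47×3.99/(0.0663−1.47) × (0.007160−0.8003) = (-4.178)×(-0.7931) = 3.314 mol/L.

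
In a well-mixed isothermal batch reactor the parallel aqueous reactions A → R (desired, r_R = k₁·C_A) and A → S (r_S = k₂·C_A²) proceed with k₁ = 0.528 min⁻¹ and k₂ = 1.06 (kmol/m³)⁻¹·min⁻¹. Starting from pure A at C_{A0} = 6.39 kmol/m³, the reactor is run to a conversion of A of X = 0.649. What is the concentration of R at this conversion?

0.459 kmol/m³

C_A = C_{A0}(1−X) = 2.243 kmol/m³.
Along a PFR/batch, dC_R/dC_A = −r_R/(r_R+r_S) = −k₁/(k₁+k₂·C_A).
Integrating from C_{A0} to C_A: C_R = (0.528/1.06)·ln[(0.528+1.06·6.39)/(0.528+1.06·2.24)] = 0.4981·ln(7.301/2.905) = 0.4590 kmol/m³.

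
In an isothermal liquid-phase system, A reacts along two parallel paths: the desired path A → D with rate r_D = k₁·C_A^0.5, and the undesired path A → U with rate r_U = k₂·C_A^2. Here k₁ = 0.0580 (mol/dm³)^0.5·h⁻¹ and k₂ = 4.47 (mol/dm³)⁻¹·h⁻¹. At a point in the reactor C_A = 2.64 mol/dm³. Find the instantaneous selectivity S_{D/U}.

S_{D/U} = r_D/r_U = (k₁·C_A^0.5)/(k₂·C_A^2) = (k₁/k₂)·C_A^-1.5.
= (0.0580×2.640^0.5) / (4.47×2.640^2) = 0.09424/31.15 = 0.00302.

0.00302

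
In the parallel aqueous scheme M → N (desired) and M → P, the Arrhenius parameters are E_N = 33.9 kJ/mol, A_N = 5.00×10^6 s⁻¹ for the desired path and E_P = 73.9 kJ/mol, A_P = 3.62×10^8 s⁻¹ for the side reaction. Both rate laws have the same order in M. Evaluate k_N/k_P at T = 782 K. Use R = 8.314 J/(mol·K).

k_N/k_P = (A_N/A_P)·exp[−(E_N−E_P)/(RT)] = (A_N/A_P)·exp[(E_P−E_N)/(RT)].
(E_P−E_N)/(RT) = (73.9−33.9)×10³/(8.314×782) = 40000/6502 = 6.152.
k_N/k_P = (5.00×10^6/3.62×10^8)·exp(6.152) = 0.01381 × 469.8 = 6.49.
Since E_N < E_P, lowering the temperature improves selectivity toward N.

6.49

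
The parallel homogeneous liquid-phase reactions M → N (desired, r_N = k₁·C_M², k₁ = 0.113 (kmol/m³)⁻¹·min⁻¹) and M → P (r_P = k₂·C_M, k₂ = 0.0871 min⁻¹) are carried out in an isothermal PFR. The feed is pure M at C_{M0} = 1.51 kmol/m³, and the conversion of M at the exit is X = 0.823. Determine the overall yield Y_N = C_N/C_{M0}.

C_M = C_{M0}(1−X) = 0.2673 kmol/m³.
Along a PFR/batch, dC_P/dC_M = −r_P/(r_N+r_P) = −k₂/(k₂+k₁·C_M).
Integrating from C_{M0} to C_M: C_P = (0.0871/0.113)·ln[(0.0871+0.113·1.51)/(0.0871+0.113·0.267)] = 0.7708·ln(0.2577/0.1173) = 0.6067 kmol/m³.
Then C_N = (C_{M0}−C_M) − C_P = 1.243 − 0.6067 = 0.6360 kmol/m³.
Y_N = C_N/C_{M0} = 0.6360/1.51 = 0.421.

0.421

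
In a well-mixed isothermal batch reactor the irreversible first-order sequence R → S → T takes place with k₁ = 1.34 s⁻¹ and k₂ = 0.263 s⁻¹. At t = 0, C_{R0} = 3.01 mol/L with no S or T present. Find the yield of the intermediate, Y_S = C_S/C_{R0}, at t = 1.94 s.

0.655

Solving the coupled first-order balances gives C_S(t) = [k₁/(k₂−k₁)]·C_{R0}·(e^(−k₁t) − e^(−k₂t)).
e^(−k₁t) = e^(−1.34×1.94) = e^(−2.600) = 0.07430; e^(−k₂t) = e^(−0.5102) = 0.6004.
C_S = 1.34×3.01/(0.263−1.34) × (0.07430−0.6004) = (-3.745)×(-0.5261) = 1.970 mol/L.
Y_S = C_S/C_{R0} = 1.970/3.01 = 0.655.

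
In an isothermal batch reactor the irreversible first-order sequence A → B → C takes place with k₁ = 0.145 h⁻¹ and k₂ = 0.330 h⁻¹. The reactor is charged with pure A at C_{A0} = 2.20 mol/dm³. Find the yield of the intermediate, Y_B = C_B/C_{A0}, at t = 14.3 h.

The intermediate concentration in a first-order A→B→C sequence is C_B = k₁C_{A0}(e^(−k₁t) − e^(−k₂t))/(k₂−k₁).
e^(−k₁t) = e^(−0.145×14.3) = e^(−2.074) = 0.1257; e^(−k₂t) = e^(−4.719) = 0.008924.
C_B = 0.145×2.20/(0.330−0.145) × (0.1257−0.008924) = 1.724×0.1168 = 0.2014 mol/dm³.
Y_B = C_B/C_{A0} = 0.2014/2.20 = 0.0916.

0.0916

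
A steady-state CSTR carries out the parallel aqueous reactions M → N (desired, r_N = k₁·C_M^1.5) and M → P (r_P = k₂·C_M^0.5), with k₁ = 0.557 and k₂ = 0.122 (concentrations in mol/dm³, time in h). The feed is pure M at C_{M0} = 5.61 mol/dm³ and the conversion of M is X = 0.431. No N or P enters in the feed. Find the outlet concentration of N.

Exit C_M = C_{M0}(1−X) = 5.61×0.569 = 3.192 mol/dm³.
A CSTR operates uniformly at the exit composition, giving r_N = 3.177 and r_P = 0.2180 (each k·C_M^n at C_M = 3.192).
Fraction of consumed M going to N: r_N/(r_N+r_P) = 0.9358.
C_N = 0.9358·C_{M0}·X = 0.9358×5.61×0.431 = 2.26 mol/dm³.

2.26 mol/dm³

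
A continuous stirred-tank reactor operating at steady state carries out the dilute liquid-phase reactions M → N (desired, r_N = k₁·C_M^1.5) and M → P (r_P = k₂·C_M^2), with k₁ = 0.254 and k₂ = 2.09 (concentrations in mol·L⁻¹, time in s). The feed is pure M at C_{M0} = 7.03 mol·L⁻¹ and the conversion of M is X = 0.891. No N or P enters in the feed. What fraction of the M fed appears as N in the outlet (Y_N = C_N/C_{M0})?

Exit C_M = C_{M0}(1−X) = 7.03×0.109 = 0.7663 mol·L⁻¹.
In a CSTR the entire volume is at exit conditions, so r_N = 0.254×0.7663^1.5 = 0.1704 and r_P = 2.09×0.7663^2 = 1.227.
Fraction of consumed M going to N: r_N/(r_N+r_P) = 0.1219.
C_N = 0.1219·C_{M0}·X = 0.1219×7.03×0.891 = 0.764 mol·L⁻¹; Y_N = C_N/C_{M0} = 0.109.

0.109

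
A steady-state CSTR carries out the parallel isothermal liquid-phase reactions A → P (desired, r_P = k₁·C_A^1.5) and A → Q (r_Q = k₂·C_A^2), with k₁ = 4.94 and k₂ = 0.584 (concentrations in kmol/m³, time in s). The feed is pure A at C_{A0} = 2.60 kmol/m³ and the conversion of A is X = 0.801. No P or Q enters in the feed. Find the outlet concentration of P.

Exit C_A = C_{A0}(1−X) = 2.60×0.199 = 0.5174 kmol/m³.
A CSTR operates uniformly at the exit composition, giving r_P = 1.839 and r_Q = 0.1563 (each k·C_A^n at C_A = 0.5174).
Fraction of consumed A going to P: r_P/(r_P+r_Q) = 0.9216.
C_P = 0.9216·C_{A0}·X = 0.9216×2.60×0.801 = 1.92 kmol/m³.

1.92 kmol/m³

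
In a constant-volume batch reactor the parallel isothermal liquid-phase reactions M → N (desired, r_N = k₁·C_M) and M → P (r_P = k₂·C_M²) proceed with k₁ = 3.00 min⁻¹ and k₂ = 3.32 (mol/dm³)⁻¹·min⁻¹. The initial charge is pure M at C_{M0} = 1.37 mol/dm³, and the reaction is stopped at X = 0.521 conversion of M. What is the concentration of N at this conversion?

C_M = C_{M0}(1−X) = 0.6562 mol/dm³.
Along a PFR/batch, dC_N/dC_M = −r_N/(r_N+r_P) = −k₁/(k₁+k₂·C_M).
Integrating from C_{M0} to C_M: C_N = (3.00/3.32)·ln[(3.00+3.32·1.37)/(3.00+3.32·0.656)] = 0.9036·ln(7.548/5.179) = 0.3405 mol/dm³.

0.340 mol/dm³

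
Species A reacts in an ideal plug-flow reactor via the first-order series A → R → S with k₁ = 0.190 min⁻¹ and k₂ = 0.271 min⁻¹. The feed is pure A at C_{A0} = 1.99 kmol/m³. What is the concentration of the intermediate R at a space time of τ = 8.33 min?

0.471 kmol/m³

Solving the coupled first-order balances gives C_R(τ) = [k₁/(k₂−k₁)]·C_{A0}·(e^(−k₁τ) − e^(−k₂τ)).
e^(−k₁τ) = e^(−0.190×8.33) = e^(−1.583) = 0.2054; e^(−k₂τ) = e^(−2.257) = 0.1046.
C_R = 0.190×1.99/(0.271−0.190) × (0.2054−0.1046) = 4.668×0.1008 = 0.4705 kmol/m³.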